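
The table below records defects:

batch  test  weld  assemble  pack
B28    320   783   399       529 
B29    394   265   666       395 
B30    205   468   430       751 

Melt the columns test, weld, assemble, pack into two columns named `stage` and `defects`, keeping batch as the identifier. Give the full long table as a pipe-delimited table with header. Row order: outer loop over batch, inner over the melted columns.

| batch | stage | defects |
| B28 | test | 320 |
| B28 | weld | 783 |
| B28 | assemble | 399 |
| B28 | pack | 529 |
| B29 | test | 394 |
| B29 | weld | 265 |
| B29 | assemble | 666 |
| B29 | pack | 395 |
| B30 | test | 205 |
| B30 | weld | 468 |
| B30 | assemble | 430 |
| B30 | pack | 751 |

Each (batch, column) pair becomes one row: 3 × 4 = 12 rows.
For example, (B28, test) → defects=320.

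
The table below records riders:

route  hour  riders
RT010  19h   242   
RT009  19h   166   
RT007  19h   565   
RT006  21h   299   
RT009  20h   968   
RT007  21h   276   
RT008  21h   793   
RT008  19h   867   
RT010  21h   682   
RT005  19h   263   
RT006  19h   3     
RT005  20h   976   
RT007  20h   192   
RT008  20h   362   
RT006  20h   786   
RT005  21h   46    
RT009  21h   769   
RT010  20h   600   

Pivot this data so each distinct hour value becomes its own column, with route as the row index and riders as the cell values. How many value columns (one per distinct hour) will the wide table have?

3

3 distinct hour values: 19h, 20h, 21h.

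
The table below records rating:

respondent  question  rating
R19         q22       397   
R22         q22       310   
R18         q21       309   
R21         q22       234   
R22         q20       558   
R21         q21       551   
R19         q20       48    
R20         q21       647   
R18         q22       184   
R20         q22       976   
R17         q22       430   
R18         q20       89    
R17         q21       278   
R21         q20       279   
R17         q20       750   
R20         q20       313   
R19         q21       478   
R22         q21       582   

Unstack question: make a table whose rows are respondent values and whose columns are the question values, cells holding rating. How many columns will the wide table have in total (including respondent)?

1 column for respondent plus 3 distinct question values → 4 columns.

4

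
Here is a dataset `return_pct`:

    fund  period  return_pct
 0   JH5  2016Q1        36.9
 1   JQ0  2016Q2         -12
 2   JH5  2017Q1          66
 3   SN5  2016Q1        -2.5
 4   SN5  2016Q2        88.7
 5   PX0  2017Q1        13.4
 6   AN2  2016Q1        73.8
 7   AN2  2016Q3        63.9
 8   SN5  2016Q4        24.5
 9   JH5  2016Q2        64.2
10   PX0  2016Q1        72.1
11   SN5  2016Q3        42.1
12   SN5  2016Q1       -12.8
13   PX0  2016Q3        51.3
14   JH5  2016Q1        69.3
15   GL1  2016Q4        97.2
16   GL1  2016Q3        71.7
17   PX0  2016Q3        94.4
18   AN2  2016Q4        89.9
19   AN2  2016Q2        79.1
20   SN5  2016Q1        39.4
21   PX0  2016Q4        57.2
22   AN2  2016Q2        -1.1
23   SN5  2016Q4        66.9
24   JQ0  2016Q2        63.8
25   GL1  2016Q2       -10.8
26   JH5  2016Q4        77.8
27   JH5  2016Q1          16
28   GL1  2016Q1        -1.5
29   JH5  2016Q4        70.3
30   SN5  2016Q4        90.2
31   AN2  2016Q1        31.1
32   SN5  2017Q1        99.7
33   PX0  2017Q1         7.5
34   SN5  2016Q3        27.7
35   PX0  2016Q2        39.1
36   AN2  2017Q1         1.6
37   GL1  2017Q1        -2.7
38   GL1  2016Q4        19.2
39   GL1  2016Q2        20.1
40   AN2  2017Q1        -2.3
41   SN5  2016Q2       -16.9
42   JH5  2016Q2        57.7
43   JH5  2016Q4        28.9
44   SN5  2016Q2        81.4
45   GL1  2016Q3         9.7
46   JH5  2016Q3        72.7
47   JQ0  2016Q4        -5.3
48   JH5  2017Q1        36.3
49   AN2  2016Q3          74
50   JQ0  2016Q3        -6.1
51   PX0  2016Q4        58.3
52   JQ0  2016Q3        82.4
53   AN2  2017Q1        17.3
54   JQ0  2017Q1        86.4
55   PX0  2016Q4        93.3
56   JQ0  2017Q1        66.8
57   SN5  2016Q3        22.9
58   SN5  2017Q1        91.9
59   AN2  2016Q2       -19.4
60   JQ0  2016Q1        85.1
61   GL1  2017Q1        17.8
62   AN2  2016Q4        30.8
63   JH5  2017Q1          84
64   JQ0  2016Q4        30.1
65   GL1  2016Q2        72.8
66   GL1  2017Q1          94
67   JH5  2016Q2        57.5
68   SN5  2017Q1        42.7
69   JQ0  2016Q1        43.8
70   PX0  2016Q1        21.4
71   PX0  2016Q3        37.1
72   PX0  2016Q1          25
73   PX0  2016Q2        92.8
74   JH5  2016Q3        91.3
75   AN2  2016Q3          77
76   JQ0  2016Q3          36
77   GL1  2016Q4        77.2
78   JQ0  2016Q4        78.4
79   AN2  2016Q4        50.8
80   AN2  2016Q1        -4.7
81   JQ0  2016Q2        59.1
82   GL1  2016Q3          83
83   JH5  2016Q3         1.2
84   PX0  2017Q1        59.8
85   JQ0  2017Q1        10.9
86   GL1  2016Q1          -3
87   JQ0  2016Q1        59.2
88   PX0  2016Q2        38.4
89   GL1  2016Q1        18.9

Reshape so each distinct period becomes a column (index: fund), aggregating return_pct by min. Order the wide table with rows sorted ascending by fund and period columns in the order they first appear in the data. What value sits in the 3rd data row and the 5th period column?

28.9

With rows sorted ascending by fund, row 3 is fund=JH5. period columns in first-appearance order: 2016Q1, 2016Q2, 2017Q1, 2016Q3, 2016Q4; column 5 is 2016Q4.
Long rows with fund=JH5, period=2016Q4: min(77.8, 70.3, 28.9) = 28.9.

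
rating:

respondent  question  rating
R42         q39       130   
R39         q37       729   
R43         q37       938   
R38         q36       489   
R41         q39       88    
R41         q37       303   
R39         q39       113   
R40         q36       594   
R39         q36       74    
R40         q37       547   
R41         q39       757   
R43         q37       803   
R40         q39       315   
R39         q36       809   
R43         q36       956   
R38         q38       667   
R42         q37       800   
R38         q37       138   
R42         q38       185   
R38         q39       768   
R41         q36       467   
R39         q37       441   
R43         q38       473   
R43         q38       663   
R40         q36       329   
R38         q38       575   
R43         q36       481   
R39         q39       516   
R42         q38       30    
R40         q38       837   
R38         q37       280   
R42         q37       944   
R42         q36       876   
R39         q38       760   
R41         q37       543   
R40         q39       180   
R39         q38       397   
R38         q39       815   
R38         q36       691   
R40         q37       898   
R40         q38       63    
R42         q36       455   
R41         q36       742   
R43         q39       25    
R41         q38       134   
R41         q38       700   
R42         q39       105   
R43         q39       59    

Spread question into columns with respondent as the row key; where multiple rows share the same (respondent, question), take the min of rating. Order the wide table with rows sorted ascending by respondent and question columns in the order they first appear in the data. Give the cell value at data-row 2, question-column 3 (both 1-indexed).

74

With rows sorted ascending by respondent, row 2 is respondent=R39. question columns in first-appearance order: q39, q37, q36, q38; column 3 is q36.
Long rows with respondent=R39, question=q36: min(74, 809) = 74.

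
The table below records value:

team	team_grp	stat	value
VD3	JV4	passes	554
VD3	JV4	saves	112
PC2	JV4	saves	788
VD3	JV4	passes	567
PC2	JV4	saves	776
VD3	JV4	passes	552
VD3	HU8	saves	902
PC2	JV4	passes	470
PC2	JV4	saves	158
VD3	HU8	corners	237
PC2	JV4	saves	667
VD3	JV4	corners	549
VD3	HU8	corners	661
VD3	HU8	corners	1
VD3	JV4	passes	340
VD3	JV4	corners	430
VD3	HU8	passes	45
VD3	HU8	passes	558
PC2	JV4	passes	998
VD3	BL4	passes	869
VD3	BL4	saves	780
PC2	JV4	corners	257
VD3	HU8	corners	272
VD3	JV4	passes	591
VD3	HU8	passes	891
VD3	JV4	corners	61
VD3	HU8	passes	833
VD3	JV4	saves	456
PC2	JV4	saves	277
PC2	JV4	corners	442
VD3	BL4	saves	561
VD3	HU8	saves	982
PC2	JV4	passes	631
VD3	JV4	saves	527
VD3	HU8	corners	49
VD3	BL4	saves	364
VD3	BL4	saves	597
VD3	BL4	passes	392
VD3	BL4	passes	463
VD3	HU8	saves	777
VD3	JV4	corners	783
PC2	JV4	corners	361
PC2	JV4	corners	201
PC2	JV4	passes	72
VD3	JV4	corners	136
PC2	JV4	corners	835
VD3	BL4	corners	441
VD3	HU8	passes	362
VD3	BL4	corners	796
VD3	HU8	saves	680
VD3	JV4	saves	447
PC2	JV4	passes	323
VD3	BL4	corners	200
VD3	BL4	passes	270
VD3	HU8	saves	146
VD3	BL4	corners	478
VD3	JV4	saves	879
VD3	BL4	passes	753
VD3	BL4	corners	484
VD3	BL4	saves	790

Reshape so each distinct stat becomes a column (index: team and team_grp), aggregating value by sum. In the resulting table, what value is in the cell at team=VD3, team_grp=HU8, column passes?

Rows with team=VD3, team_grp=HU8 and stat=passes: value values are 45, 558, 891, 833, 362.
45 + 558 + 891 + 833 + 362 = 2689.

2689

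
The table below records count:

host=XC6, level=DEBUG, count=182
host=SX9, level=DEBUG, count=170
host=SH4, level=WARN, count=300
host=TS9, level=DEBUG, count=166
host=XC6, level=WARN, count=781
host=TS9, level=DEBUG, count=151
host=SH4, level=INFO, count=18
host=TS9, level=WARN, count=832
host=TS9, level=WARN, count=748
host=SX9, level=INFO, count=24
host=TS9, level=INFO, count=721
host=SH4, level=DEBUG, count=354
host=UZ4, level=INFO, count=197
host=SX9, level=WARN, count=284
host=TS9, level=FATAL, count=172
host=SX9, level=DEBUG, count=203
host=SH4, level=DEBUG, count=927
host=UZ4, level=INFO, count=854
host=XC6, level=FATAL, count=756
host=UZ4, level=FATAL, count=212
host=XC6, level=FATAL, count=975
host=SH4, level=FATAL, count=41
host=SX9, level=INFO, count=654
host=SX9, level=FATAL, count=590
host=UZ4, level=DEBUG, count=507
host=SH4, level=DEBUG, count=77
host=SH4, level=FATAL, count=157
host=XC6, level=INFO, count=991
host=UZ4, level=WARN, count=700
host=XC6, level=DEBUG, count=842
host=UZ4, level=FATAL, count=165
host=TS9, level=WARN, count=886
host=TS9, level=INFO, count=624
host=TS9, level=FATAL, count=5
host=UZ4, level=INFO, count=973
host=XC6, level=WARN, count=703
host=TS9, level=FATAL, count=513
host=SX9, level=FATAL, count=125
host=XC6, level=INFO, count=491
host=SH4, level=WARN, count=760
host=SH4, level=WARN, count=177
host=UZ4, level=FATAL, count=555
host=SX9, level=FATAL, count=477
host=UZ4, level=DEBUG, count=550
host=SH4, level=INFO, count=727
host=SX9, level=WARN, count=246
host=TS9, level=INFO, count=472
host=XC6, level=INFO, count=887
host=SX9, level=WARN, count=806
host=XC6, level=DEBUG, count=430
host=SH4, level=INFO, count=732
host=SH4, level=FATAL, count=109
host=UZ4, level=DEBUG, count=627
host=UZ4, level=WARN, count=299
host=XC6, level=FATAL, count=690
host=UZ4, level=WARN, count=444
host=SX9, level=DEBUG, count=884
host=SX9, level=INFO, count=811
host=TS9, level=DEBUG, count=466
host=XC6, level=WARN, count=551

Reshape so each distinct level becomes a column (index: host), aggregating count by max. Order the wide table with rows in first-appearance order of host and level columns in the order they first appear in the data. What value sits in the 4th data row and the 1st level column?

466

With rows in first-appearance order of host, row 4 is host=TS9. level columns in first-appearance order: DEBUG, WARN, INFO, FATAL; column 1 is DEBUG.
Long rows with host=TS9, level=DEBUG: max(166, 151, 466) = 466.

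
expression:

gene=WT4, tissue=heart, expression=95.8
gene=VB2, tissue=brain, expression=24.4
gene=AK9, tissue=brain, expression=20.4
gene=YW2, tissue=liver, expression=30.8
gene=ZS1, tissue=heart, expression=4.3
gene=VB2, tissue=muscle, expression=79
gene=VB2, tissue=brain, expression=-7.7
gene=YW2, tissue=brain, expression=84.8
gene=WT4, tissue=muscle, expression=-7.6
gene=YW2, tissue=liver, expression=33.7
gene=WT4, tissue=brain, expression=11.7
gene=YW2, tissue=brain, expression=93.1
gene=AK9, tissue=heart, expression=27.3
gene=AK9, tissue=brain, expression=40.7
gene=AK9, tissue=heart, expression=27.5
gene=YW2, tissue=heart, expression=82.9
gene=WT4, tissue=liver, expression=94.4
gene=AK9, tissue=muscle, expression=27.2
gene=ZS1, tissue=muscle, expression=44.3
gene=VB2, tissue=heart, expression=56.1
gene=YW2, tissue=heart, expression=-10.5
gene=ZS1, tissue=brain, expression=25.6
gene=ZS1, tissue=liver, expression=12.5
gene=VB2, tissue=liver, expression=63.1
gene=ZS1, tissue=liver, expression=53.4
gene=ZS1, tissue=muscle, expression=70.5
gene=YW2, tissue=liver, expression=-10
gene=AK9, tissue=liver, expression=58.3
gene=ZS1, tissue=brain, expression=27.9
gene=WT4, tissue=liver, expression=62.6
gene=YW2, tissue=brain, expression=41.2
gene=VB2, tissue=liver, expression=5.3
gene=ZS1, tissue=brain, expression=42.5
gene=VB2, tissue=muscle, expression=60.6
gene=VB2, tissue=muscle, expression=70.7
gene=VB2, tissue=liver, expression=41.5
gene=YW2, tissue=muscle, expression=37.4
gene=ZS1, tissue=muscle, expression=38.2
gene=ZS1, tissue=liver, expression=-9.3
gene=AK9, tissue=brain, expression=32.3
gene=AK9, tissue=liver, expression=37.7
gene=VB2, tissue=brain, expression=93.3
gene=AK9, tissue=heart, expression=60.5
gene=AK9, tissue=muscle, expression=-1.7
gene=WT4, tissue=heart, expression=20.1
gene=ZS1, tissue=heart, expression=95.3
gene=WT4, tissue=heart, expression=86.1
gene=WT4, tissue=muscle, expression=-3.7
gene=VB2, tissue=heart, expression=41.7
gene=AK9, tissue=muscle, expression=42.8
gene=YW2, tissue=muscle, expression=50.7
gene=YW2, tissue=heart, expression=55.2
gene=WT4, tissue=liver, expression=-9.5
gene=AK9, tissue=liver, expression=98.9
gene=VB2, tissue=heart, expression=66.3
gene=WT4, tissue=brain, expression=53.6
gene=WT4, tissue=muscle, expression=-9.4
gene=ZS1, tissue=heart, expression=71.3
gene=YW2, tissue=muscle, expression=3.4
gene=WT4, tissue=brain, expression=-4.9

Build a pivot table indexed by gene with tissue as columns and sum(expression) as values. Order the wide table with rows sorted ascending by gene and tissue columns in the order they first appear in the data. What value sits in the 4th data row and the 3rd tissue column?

54.5

With rows sorted ascending by gene, row 4 is gene=YW2. tissue columns in first-appearance order: heart, brain, liver, muscle; column 3 is liver.
Long rows with gene=YW2, tissue=liver: 30.8 + 33.7 + -10 = 54.5.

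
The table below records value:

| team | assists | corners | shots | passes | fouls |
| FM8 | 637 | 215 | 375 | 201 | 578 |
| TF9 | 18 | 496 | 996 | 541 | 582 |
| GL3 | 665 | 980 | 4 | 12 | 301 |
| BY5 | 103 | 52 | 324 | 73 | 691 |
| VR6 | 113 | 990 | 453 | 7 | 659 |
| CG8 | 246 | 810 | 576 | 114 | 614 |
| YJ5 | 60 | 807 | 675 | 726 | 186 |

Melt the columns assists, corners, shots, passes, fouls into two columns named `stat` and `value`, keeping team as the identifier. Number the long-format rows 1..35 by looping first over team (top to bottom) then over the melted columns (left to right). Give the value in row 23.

453

35 rows total (7 × 5). Row 23: index ⌊(23-1)/5⌋ = 4 into team → VR6; (23-1) mod 5 = 2 into the melted columns → shots.
So row 23 is (VR6, shots, 453); value = 453.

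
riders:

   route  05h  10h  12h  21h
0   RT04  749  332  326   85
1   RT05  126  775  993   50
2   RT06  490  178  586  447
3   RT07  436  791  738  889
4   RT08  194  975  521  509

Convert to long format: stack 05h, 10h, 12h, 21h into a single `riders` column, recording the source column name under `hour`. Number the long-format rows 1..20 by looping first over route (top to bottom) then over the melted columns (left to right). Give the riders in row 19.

20 rows total (5 × 4). Row 19: index ⌊(19-1)/4⌋ = 4 into route → RT08; (19-1) mod 4 = 2 into the melted columns → 12h.
So row 19 is (RT08, 12h, 521); riders = 521.

521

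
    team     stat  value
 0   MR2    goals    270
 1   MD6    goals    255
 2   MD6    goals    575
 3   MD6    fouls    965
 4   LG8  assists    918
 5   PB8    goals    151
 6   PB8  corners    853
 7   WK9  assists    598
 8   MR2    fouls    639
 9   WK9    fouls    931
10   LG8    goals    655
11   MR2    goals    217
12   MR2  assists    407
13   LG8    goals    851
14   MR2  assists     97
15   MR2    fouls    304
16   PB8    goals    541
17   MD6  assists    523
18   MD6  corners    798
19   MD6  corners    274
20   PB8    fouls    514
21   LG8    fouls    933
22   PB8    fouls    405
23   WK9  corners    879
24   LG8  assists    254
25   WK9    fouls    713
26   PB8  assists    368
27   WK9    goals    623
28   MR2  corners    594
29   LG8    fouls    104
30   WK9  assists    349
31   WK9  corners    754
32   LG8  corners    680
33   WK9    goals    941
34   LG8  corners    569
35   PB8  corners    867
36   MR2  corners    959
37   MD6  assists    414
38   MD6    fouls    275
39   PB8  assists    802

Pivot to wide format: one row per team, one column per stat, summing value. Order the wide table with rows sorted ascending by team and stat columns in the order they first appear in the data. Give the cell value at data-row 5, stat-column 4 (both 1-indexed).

With rows sorted ascending by team, row 5 is team=WK9. stat columns in first-appearance order: goals, fouls, assists, corners; column 4 is corners.
Long rows with team=WK9, stat=corners: 879 + 754 = 1633.

1633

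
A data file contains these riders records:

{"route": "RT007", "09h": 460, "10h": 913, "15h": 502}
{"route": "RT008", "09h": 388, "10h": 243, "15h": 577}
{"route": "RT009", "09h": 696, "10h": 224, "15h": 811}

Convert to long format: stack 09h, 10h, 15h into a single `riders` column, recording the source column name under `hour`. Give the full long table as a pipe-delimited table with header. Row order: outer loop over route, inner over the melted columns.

| route | hour | riders |
| RT007 | 09h | 460 |
| RT007 | 10h | 913 |
| RT007 | 15h | 502 |
| RT008 | 09h | 388 |
| RT008 | 10h | 243 |
| RT008 | 15h | 577 |
| RT009 | 09h | 696 |
| RT009 | 10h | 224 |
| RT009 | 15h | 811 |

Each (route, column) pair becomes one row: 3 × 3 = 9 rows.
For example, (RT007, 09h) → riders=460.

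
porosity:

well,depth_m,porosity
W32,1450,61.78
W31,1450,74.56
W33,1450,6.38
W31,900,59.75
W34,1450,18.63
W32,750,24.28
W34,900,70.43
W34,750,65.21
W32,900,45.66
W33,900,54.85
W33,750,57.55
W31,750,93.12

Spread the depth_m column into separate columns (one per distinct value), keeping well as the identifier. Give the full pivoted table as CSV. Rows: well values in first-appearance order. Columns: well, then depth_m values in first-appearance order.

well,1450,900,750
W32,61.78,45.66,24.28
W31,74.56,59.75,93.12
W33,6.38,54.85,57.55
W34,18.63,70.43,65.21

Columns: well plus the 3 distinct depth_m values (1450, 900, 750).
For example, row W32 column 1450 takes porosity=61.78 from the long row (W32, 1450).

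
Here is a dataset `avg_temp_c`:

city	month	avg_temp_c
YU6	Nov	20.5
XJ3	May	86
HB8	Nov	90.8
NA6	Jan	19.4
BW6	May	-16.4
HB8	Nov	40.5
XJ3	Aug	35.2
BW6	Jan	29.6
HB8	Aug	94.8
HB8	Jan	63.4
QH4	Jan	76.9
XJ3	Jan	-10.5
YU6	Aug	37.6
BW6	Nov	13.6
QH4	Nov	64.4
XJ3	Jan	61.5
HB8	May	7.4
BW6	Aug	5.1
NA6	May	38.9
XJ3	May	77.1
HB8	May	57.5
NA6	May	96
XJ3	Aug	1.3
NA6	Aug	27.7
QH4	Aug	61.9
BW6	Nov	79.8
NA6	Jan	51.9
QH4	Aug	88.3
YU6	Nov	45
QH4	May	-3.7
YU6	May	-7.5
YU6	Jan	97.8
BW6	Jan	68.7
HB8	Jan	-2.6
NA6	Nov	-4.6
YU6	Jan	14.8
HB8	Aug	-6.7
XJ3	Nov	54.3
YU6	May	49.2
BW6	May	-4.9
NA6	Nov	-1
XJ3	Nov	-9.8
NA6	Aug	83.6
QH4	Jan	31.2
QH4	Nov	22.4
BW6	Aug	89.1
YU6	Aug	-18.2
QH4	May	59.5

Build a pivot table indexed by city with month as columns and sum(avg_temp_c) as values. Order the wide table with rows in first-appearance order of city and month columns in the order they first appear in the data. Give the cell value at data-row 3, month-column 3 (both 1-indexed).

60.8

With rows in first-appearance order of city, row 3 is city=HB8. month columns in first-appearance order: Nov, May, Jan, Aug; column 3 is Jan.
Long rows with city=HB8, month=Jan: 63.4 + -2.6 = 60.8.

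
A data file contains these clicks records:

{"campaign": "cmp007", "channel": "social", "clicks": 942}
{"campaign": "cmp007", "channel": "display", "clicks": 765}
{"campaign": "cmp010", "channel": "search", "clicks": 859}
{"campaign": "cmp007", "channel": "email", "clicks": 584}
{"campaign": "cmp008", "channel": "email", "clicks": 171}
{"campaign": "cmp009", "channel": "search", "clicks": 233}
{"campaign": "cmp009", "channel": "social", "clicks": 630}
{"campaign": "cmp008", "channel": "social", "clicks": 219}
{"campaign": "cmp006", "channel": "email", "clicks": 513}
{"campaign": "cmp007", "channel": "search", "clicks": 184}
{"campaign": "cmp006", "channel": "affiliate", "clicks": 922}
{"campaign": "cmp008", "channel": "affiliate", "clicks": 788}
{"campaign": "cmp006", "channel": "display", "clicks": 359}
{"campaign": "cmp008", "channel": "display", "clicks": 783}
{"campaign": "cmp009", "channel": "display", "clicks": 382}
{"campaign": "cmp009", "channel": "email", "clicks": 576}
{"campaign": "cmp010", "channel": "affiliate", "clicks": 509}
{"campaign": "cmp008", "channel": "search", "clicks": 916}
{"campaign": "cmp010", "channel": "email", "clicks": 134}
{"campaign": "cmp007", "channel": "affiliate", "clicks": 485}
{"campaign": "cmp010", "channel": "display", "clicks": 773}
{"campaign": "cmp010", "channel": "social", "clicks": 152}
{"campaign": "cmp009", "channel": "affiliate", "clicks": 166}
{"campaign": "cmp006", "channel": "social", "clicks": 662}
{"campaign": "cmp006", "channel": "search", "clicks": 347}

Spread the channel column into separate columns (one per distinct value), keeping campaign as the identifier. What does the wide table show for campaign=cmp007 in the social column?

942

Wide layout: rows indexed by campaign, columns are the 5 distinct channel values (social, display, search, email, affiliate).
Cell (campaign=cmp007, channel=social) draws from the long row where campaign=cmp007 and channel=social, which has clicks=942.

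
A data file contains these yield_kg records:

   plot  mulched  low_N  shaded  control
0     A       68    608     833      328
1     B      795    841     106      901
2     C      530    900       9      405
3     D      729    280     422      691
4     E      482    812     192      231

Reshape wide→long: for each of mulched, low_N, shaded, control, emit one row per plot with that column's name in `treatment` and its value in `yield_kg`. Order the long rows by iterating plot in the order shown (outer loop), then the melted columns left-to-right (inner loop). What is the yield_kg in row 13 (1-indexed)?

20 rows total (5 × 4). Row 13: index ⌊(13-1)/4⌋ = 3 into plot → D; (13-1) mod 4 = 0 into the melted columns → mulched.
So row 13 is (D, mulched, 729); yield_kg = 729.

729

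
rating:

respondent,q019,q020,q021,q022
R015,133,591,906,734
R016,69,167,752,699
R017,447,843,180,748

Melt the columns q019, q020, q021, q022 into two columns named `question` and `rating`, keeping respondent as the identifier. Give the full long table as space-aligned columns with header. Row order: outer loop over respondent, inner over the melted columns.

Each (respondent, column) pair becomes one row: 3 × 4 = 12 rows.
For example, (R015, q019) → rating=133.

respondent  question  rating
R015        q019      133   
R015        q020      591   
R015        q021      906   
R015        q022      734   
R016        q019      69    
R016        q020      167   
R016        q021      752   
R016        q022      699   
R017        q019      447   
R017        q020      843   
R017        q021      180   
R017        q022      748   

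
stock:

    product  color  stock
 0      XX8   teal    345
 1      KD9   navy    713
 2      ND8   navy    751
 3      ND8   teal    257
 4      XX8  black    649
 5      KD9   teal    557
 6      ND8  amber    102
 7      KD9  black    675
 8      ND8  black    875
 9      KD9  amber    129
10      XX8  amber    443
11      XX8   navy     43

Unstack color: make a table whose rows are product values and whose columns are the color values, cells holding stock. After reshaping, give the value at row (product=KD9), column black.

675

Wide layout: rows indexed by product, columns are the 4 distinct color values (teal, navy, black, amber).
Cell (product=KD9, color=black) draws from the long row where product=KD9 and color=black, which has stock=675.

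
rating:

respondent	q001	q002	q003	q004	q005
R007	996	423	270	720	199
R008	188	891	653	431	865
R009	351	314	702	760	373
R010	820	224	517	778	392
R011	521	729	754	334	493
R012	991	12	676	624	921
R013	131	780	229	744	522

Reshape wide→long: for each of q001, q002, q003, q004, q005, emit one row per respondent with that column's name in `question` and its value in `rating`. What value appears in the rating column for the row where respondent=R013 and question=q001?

Unpivoting turns each (respondent, wide-column) pair into one long row.
The wide cell at row R013, column q001 holds 131, so the long row (R013, q001) has rating=131.

131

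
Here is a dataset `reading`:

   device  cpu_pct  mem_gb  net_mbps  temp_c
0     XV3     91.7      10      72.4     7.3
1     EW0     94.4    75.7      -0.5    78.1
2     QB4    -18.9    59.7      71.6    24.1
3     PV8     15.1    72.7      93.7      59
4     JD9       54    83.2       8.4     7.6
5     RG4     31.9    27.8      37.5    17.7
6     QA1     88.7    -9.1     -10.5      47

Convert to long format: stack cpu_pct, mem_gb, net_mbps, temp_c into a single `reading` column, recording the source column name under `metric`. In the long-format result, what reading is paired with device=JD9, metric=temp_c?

Unpivoting turns each (device, wide-column) pair into one long row.
The wide cell at row JD9, column temp_c holds 7.6, so the long row (JD9, temp_c) has reading=7.6.

7.6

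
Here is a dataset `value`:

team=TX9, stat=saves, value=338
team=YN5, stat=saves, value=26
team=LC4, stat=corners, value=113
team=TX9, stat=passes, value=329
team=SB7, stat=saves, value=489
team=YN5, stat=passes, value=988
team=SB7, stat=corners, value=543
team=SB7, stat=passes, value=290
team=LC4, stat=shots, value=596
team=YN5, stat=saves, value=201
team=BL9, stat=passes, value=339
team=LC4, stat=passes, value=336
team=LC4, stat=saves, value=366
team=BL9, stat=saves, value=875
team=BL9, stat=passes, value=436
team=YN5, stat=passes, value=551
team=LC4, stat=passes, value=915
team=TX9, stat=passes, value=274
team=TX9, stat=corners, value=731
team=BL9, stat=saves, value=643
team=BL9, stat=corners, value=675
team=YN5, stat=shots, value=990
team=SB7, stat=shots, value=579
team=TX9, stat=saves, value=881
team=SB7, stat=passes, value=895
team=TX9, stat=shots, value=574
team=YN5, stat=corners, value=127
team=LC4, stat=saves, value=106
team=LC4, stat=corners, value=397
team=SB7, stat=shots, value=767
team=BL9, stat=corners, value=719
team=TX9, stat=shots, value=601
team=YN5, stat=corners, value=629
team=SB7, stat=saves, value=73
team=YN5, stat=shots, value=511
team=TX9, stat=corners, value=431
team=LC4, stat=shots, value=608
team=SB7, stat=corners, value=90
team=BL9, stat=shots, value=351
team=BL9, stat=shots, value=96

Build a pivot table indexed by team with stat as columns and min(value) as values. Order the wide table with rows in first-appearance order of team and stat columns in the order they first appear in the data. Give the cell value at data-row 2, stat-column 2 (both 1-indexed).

127

With rows in first-appearance order of team, row 2 is team=YN5. stat columns in first-appearance order: saves, corners, passes, shots; column 2 is corners.
Long rows with team=YN5, stat=corners: min(127, 629) = 127.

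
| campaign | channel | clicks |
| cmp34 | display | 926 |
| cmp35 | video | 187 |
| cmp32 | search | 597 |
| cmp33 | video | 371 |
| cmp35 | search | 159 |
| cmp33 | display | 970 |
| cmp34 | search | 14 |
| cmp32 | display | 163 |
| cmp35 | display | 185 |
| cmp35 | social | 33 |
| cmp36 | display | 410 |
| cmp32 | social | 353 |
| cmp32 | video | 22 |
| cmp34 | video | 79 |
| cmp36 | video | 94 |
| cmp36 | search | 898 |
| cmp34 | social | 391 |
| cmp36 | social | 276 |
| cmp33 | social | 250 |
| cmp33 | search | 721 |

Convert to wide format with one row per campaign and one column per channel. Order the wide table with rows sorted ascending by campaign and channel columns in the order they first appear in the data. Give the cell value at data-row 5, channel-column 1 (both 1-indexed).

410

With rows sorted ascending by campaign, row 5 is campaign=cmp36. channel columns in first-appearance order: display, video, search, social; column 1 is display.
Long rows with campaign=cmp36, channel=display: clicks = 410.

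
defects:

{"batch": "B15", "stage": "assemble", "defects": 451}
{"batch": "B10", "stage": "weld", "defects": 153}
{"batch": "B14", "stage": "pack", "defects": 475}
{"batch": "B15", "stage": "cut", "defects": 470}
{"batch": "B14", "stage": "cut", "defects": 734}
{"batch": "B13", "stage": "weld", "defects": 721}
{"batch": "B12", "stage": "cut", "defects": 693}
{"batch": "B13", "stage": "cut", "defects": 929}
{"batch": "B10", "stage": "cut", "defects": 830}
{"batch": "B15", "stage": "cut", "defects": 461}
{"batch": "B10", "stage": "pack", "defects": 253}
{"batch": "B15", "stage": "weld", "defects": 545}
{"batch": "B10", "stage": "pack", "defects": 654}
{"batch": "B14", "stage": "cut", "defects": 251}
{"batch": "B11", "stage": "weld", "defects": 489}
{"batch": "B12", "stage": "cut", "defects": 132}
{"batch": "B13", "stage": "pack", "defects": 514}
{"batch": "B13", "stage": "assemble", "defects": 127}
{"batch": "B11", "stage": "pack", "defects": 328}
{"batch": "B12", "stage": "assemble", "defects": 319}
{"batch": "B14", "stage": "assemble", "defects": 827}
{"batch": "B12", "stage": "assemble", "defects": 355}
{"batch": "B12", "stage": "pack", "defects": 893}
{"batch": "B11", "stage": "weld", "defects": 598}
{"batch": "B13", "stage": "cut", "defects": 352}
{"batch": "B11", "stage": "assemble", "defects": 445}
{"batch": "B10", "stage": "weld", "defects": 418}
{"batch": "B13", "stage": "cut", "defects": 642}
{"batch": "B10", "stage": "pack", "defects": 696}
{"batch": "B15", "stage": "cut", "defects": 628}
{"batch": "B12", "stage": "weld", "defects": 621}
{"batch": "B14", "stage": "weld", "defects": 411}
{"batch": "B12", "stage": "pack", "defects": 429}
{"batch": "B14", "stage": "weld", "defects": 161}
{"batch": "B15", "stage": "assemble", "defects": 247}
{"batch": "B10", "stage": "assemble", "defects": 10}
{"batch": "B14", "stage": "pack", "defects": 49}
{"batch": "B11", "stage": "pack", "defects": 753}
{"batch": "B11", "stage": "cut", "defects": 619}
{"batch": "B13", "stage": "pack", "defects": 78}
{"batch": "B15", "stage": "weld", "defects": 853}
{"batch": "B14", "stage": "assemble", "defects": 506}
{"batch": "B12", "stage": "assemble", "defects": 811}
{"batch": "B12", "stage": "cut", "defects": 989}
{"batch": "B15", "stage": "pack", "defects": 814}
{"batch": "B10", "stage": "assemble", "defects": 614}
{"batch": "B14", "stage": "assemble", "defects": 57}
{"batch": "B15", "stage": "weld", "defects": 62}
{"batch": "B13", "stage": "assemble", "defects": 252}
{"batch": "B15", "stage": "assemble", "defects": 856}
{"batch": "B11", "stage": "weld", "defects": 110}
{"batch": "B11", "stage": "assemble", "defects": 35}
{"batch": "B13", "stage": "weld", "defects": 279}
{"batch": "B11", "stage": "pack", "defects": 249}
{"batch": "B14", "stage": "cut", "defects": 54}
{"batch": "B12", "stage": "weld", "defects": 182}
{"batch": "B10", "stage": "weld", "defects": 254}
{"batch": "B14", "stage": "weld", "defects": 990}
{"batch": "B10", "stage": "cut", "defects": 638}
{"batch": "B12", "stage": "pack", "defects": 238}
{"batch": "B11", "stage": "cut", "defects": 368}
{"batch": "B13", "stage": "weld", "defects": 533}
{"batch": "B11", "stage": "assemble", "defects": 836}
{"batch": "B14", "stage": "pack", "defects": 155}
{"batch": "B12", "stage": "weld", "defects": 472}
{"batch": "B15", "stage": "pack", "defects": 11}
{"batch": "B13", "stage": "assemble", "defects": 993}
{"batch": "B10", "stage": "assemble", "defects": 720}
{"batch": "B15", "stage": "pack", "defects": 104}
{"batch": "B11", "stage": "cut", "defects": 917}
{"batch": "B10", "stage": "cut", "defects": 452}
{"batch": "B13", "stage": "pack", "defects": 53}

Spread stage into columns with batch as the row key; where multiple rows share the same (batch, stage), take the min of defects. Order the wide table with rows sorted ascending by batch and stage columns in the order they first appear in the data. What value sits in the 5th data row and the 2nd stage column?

With rows sorted ascending by batch, row 5 is batch=B14. stage columns in first-appearance order: assemble, weld, pack, cut; column 2 is weld.
Long rows with batch=B14, stage=weld: min(411, 161, 990) = 161.

161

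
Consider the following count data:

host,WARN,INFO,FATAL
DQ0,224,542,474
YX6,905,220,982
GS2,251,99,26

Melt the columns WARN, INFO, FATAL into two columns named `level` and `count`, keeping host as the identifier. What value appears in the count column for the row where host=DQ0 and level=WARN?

Unpivoting turns each (host, wide-column) pair into one long row.
The wide cell at row DQ0, column WARN holds 224, so the long row (DQ0, WARN) has count=224.

224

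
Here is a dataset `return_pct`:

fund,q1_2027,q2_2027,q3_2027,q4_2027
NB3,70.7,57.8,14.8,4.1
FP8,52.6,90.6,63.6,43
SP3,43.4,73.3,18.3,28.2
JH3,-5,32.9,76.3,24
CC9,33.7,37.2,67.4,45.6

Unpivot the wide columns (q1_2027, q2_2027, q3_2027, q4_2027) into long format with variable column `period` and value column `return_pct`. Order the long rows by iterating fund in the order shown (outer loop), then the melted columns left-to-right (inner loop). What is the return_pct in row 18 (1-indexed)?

20 rows total (5 × 4). Row 18: index ⌊(18-1)/4⌋ = 4 into fund → CC9; (18-1) mod 4 = 1 into the melted columns → q2_2027.
So row 18 is (CC9, q2_2027, 37.2); return_pct = 37.2.

37.2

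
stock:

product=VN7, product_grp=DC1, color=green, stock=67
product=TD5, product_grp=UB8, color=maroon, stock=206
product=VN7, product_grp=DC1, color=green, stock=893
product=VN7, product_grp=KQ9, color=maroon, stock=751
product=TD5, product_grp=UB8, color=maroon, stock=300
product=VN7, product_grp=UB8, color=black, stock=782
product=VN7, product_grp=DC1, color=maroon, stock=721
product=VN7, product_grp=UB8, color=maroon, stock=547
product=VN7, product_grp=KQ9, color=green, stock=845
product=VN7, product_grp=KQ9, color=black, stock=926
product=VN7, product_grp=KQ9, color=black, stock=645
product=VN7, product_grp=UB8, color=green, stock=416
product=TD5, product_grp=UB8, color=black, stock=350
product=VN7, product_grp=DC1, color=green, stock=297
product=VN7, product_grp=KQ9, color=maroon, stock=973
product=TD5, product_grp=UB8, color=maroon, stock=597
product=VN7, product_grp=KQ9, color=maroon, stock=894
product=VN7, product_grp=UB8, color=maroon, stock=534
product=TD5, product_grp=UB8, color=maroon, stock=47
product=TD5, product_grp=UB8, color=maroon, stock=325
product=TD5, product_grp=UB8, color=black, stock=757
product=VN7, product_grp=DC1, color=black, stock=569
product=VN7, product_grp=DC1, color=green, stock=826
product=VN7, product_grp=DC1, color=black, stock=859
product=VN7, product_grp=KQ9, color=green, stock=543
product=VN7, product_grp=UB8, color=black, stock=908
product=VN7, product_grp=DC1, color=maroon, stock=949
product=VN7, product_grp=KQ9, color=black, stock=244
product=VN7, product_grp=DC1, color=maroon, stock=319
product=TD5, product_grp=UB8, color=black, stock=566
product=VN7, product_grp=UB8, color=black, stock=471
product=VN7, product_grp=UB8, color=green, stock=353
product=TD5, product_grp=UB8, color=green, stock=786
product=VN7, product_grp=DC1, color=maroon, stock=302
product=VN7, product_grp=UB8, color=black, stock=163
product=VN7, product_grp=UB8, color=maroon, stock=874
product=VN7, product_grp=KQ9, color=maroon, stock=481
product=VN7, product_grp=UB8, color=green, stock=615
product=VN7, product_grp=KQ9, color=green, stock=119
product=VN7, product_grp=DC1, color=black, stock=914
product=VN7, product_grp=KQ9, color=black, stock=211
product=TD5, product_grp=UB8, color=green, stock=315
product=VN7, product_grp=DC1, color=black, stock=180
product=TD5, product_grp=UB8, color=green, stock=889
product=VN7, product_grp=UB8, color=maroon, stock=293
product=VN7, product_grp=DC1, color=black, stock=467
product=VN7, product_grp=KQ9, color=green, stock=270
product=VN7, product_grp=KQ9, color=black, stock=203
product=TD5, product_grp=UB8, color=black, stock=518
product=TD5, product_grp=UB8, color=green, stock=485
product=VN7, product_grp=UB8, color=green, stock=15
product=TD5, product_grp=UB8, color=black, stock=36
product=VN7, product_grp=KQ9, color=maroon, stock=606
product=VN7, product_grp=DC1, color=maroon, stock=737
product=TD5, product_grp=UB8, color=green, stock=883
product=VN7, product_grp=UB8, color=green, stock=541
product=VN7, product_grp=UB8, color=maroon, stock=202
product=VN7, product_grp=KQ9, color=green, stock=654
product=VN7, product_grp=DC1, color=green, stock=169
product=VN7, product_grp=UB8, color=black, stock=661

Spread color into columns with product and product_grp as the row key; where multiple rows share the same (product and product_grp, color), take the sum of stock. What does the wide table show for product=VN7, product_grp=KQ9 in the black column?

Rows with product=VN7, product_grp=KQ9 and color=black: stock values are 926, 645, 244, 211, 203.
926 + 645 + 244 + 211 + 203 = 2229.

2229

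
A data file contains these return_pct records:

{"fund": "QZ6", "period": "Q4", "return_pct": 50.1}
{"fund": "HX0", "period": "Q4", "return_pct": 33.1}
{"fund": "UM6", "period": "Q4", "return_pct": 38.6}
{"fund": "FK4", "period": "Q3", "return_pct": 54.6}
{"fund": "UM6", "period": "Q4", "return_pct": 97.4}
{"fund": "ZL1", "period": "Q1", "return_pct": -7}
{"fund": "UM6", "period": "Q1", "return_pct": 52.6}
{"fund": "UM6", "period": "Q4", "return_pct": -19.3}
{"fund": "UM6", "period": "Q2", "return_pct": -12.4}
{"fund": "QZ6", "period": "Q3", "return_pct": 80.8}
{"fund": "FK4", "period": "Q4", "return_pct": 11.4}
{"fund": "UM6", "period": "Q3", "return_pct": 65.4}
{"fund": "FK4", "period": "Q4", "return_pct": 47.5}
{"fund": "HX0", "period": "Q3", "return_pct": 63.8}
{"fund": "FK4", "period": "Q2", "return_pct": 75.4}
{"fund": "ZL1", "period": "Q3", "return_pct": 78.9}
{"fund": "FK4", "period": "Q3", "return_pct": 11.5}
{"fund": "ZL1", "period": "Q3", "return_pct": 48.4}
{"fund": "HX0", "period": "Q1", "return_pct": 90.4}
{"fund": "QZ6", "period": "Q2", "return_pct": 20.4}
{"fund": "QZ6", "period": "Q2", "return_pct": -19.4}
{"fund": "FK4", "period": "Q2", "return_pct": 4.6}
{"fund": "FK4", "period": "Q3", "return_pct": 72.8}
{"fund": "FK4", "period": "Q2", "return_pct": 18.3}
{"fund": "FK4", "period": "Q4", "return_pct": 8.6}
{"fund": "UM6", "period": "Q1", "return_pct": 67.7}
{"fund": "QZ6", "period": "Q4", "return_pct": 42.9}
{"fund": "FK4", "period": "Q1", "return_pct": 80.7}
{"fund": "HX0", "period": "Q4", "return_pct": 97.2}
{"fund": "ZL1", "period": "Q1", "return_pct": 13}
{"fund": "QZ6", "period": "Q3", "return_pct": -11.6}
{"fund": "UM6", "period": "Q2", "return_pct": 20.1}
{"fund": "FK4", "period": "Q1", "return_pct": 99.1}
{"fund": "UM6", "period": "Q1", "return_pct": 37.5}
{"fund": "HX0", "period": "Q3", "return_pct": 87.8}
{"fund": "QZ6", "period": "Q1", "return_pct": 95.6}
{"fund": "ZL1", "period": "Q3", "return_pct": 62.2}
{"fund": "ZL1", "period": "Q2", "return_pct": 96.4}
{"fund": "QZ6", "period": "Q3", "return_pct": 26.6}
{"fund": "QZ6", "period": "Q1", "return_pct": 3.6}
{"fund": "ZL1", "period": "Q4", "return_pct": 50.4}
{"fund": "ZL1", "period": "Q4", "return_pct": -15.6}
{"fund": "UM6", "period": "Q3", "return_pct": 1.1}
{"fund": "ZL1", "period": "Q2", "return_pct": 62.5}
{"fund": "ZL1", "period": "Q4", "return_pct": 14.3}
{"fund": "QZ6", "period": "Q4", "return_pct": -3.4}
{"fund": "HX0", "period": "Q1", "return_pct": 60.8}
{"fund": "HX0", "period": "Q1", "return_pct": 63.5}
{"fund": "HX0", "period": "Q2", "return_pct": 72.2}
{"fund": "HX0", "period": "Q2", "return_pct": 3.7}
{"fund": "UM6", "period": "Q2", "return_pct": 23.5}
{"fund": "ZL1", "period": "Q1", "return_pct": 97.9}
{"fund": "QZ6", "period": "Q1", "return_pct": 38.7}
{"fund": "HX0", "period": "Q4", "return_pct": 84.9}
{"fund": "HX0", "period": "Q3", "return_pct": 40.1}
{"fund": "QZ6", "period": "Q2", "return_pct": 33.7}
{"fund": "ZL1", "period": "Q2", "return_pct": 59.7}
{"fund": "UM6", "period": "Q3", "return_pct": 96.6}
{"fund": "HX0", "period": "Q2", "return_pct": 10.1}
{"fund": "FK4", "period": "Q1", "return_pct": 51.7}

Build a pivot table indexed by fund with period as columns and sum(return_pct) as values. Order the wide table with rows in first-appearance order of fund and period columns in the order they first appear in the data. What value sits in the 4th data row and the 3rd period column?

With rows in first-appearance order of fund, row 4 is fund=FK4. period columns in first-appearance order: Q4, Q3, Q1, Q2; column 3 is Q1.
Long rows with fund=FK4, period=Q1: 80.7 + 99.1 + 51.7 = 231.5.

231.5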